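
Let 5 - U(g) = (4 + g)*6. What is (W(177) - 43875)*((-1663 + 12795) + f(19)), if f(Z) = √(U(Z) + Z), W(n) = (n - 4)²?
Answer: -155246872 - 13946*I*√114 ≈ -1.5525e+8 - 1.489e+5*I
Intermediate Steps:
W(n) = (-4 + n)²
U(g) = -19 - 6*g (U(g) = 5 - (4 + g)*6 = 5 - (24 + 6*g) = 5 + (-24 - 6*g) = -19 - 6*g)
f(Z) = √(-19 - 5*Z) (f(Z) = √((-19 - 6*Z) + Z) = √(-19 - 5*Z))
(W(177) - 43875)*((-1663 + 12795) + f(19)) = ((-4 + 177)² - 43875)*((-1663 + 12795) + √(-19 - 5*19)) = (173² - 43875)*(11132 + √(-19 - 95)) = (29929 - 43875)*(11132 + √(-114)) = -13946*(11132 + I*√114) = -155246872 - 13946*I*√114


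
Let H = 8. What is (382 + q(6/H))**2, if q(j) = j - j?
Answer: 145924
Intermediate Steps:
q(j) = 0
(382 + q(6/H))**2 = (382 + 0)**2 = 382**2 = 145924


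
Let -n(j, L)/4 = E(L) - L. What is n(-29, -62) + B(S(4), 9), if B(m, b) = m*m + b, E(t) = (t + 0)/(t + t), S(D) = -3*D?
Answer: -97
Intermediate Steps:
E(t) = ½ (E(t) = t/((2*t)) = t*(1/(2*t)) = ½)
B(m, b) = b + m² (B(m, b) = m² + b = b + m²)
n(j, L) = -2 + 4*L (n(j, L) = -4*(½ - L) = -2 + 4*L)
n(-29, -62) + B(S(4), 9) = (-2 + 4*(-62)) + (9 + (-3*4)²) = (-2 - 248) + (9 + (-12)²) = -250 + (9 + 144) = -250 + 153 = -97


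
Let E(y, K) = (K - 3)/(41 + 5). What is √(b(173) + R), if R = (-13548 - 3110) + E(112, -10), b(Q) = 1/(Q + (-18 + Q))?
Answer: I*√237013735046/3772 ≈ 129.07*I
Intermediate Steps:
b(Q) = 1/(-18 + 2*Q)
E(y, K) = -3/46 + K/46 (E(y, K) = (-3 + K)/46 = (-3 + K)*(1/46) = -3/46 + K/46)
R = -766281/46 (R = (-13548 - 3110) + (-3/46 + (1/46)*(-10)) = -16658 + (-3/46 - 5/23) = -16658 - 13/46 = -766281/46 ≈ -16658.)
√(b(173) + R) = √(1/(2*(-9 + 173)) - 766281/46) = √((½)/164 - 766281/46) = √((½)*(1/164) - 766281/46) = √(1/328 - 766281/46) = √(-125670061/7544) = I*√237013735046/3772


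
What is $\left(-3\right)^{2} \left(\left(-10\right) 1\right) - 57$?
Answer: $-147$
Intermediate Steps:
$\left(-3\right)^{2} \left(\left(-10\right) 1\right) - 57 = 9 \left(-10\right) - 57 = -90 - 57 = -147$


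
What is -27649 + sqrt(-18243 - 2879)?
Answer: -27649 + I*sqrt(21122) ≈ -27649.0 + 145.33*I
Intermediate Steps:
-27649 + sqrt(-18243 - 2879) = -27649 + sqrt(-21122) = -27649 + I*sqrt(21122)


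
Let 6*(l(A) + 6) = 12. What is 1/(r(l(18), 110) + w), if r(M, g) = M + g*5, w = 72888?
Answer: 1/73434 ≈ 1.3618e-5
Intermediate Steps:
l(A) = -4 (l(A) = -6 + (⅙)*12 = -6 + 2 = -4)
r(M, g) = M + 5*g
1/(r(l(18), 110) + w) = 1/((-4 + 5*110) + 72888) = 1/((-4 + 550) + 72888) = 1/(546 + 72888) = 1/73434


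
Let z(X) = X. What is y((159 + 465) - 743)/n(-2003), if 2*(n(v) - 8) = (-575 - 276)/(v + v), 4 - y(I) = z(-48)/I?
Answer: 3429136/7728693 ≈ 0.44369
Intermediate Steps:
y(I) = 4 + 48/I (y(I) = 4 - (-48)/I = 4 + 48/I)
n(v) = 8 - 851/(4*v) (n(v) = 8 + ((-575 - 276)/(v + v))/2 = 8 + (-851*1/(2*v))/2 = 8 + (-851/(2*v))/2 = 8 - 851/(4*v))
y((159 + 465) - 743)/n(-2003) = (4 + 48/((159 + 465) - 743))/(8 - 851/4/(-2003)) = (4 + 48/(624 - 743))/(8 - 851/4*(-1/2003)) = (4 + 48/(-119))/(8 + 851/8012) = (4 + 48*(-1/119))/(64947/8012) = (4 - 48/119)*(8012/64947) = (428/119)*(8012/64947) = 3429136/7728693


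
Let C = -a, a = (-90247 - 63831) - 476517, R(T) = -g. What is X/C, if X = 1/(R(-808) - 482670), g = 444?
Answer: -1/304649272830 ≈ -3.2825e-12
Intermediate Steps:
R(T) = -444 (R(T) = -1*444 = -444)
a = -630595 (a = -154078 - 476517 = -630595)
X = -1/483114 (X = 1/(-444 - 482670) = 1/(-483114) = -1/483114 ≈ -2.0699e-6)
C = 630595 (C = -1*(-630595) = 630595)
X/C = -1/483114/630595 = -1/483114*1/630595 = -1/304649272830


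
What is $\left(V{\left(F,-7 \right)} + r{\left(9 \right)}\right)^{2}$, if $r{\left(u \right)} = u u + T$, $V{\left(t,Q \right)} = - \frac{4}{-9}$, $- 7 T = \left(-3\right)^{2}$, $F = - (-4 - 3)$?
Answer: $\frac{25502500}{3969} \approx 6425.4$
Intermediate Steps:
$F = 7$ ($F = \left(-1\right) \left(-7\right) = 7$)
$T = - \frac{9}{7}$ ($T = - \frac{\left(-3\right)^{2}}{7} = \left(- \frac{1}{7}\right) 9 = - \frac{9}{7} \approx -1.2857$)
$V{\left(t,Q \right)} = \frac{4}{9}$ ($V{\left(t,Q \right)} = \left(-4\right) \left(- \frac{1}{9}\right) = \frac{4}{9}$)
$r{\left(u \right)} = - \frac{9}{7} + u^{2}$ ($r{\left(u \right)} = u u - \frac{9}{7} = u^{2} - \frac{9}{7} = - \frac{9}{7} + u^{2}$)
$\left(V{\left(F,-7 \right)} + r{\left(9 \right)}\right)^{2} = \left(\frac{4}{9} - \left(\frac{9}{7} - 9^{2}\right)\right)^{2} = \left(\frac{4}{9} + \left(- \frac{9}{7} + 81\right)\right)^{2} = \left(\frac{4}{9} + \frac{558}{7}\right)^{2} = \left(\frac{5050}{63}\right)^{2} = \frac{25502500}{3969}$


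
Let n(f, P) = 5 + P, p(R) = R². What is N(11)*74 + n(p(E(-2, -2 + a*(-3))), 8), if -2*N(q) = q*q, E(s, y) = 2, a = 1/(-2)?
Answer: -4464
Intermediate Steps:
a = -½ ≈ -0.50000
N(q) = -q²/2 (N(q) = -q*q/2 = -q²/2)
N(11)*74 + n(p(E(-2, -2 + a*(-3))), 8) = -½*11²*74 + (5 + 8) = -½*121*74 + 13 = -121/2*74 + 13 = -4477 + 13 = -4464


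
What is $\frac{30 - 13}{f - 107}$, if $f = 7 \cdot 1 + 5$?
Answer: $- \frac{17}{95} \approx -0.17895$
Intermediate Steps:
$f = 12$ ($f = 7 + 5 = 12$)
$\frac{30 - 13}{f - 107} = \frac{30 - 13}{12 - 107} = \frac{17}{-95} = 17 \left(- \frac{1}{95}\right) = - \frac{17}{95}$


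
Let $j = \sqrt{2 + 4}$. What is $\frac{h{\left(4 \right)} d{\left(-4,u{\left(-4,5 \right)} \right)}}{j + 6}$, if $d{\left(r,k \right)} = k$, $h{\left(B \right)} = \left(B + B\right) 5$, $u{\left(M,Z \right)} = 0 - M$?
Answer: $32 - \frac{16 \sqrt{6}}{3} \approx 18.936$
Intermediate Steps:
$u{\left(M,Z \right)} = - M$
$h{\left(B \right)} = 10 B$ ($h{\left(B \right)} = 2 B 5 = 10 B$)
$j = \sqrt{6} \approx 2.4495$
$\frac{h{\left(4 \right)} d{\left(-4,u{\left(-4,5 \right)} \right)}}{j + 6} = \frac{10 \cdot 4 \left(\left(-1\right) \left(-4\right)\right)}{\sqrt{6} + 6} = \frac{40 \cdot 4}{6 + \sqrt{6}} = \frac{160}{6 + \sqrt{6}}$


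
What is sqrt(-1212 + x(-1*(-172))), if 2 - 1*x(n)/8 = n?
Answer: 2*I*sqrt(643) ≈ 50.715*I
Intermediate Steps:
x(n) = 16 - 8*n
sqrt(-1212 + x(-1*(-172))) = sqrt(-1212 + (16 - (-8)*(-172))) = sqrt(-1212 + (16 - 8*172)) = sqrt(-1212 + (16 - 1376)) = sqrt(-1212 - 1360) = sqrt(-2572) = 2*I*sqrt(643)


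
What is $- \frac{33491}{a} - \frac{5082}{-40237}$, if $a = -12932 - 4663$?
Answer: $\frac{1436995157}{707970015} \approx 2.0297$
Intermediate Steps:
$a = -17595$
$- \frac{33491}{a} - \frac{5082}{-40237} = - \frac{33491}{-17595} - \frac{5082}{-40237} = \left(-33491\right) \left(- \frac{1}{17595}\right) - - \frac{5082}{40237} = \frac{33491}{17595} + \frac{5082}{40237} = \frac{1436995157}{707970015}$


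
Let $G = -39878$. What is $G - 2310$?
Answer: $-42188$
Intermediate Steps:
$G - 2310 = -39878 - 2310 = -42188$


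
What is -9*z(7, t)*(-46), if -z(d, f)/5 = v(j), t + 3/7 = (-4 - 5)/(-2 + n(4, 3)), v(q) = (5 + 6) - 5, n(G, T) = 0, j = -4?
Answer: -12420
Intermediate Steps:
v(q) = 6 (v(q) = 11 - 5 = 6)
t = 57/14 (t = -3/7 + (-4 - 5)/(-2 + 0) = -3/7 - 9/(-2) = -3/7 - 9*(-½) = -3/7 + 9/2 = 57/14 ≈ 4.0714)
z(d, f) = -30 (z(d, f) = -5*6 = -30)
-9*z(7, t)*(-46) = -9*(-30)*(-46) = 270*(-46) = -12420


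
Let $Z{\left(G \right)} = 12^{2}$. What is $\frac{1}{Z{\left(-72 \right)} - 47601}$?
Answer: $- \frac{1}{47457} \approx -2.1072 \cdot 10^{-5}$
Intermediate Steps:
$Z{\left(G \right)} = 144$
$\frac{1}{Z{\left(-72 \right)} - 47601} = \frac{1}{144 - 47601} = \frac{1}{-47457} = - \frac{1}{47457}$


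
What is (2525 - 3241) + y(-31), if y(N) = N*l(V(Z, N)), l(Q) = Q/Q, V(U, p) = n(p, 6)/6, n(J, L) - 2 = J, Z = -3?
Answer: -747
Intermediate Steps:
n(J, L) = 2 + J
V(U, p) = ⅓ + p/6 (V(U, p) = (2 + p)/6 = (2 + p)*(⅙) = ⅓ + p/6)
l(Q) = 1
y(N) = N (y(N) = N*1 = N)
(2525 - 3241) + y(-31) = (2525 - 3241) - 31 = -716 - 31 = -747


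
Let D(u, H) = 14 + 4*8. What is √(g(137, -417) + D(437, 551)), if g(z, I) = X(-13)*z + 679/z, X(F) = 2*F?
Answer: I*√65898781/137 ≈ 59.254*I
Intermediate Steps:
g(z, I) = -26*z + 679/z (g(z, I) = (2*(-13))*z + 679/z = -26*z + 679/z)
D(u, H) = 46 (D(u, H) = 14 + 32 = 46)
√(g(137, -417) + D(437, 551)) = √((-26*137 + 679/137) + 46) = √((-3562 + 679*(1/137)) + 46) = √((-3562 + 679/137) + 46) = √(-487315/137 + 46) = √(-481013/137) = I*√65898781/137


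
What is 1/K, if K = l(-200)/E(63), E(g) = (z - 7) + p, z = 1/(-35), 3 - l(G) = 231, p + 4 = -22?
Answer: 289/1995 ≈ 0.14486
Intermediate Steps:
p = -26 (p = -4 - 22 = -26)
l(G) = -228 (l(G) = 3 - 1*231 = 3 - 231 = -228)
z = -1/35 ≈ -0.028571
E(g) = -1156/35 (E(g) = (-1/35 - 7) - 26 = -246/35 - 26 = -1156/35)
K = 1995/289 (K = -228/(-1156/35) = -228*(-35/1156) = 1995/289 ≈ 6.9031)
1/K = 1/(1995/289) = 289/1995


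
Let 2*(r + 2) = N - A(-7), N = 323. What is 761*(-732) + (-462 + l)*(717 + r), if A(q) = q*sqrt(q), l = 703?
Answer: -691631/2 + 1687*I*sqrt(7)/2 ≈ -3.4582e+5 + 2231.7*I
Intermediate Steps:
A(q) = q**(3/2)
r = 319/2 + 7*I*sqrt(7)/2 (r = -2 + (323 - (-7)**(3/2))/2 = -2 + (323 - (-7)*I*sqrt(7))/2 = -2 + (323 + 7*I*sqrt(7))/2 = -2 + (323/2 + 7*I*sqrt(7)/2) = 319/2 + 7*I*sqrt(7)/2 ≈ 159.5 + 9.2601*I)
761*(-732) + (-462 + l)*(717 + r) = 761*(-732) + (-462 + 703)*(717 + (319/2 + 7*I*sqrt(7)/2)) = -557052 + 241*(1753/2 + 7*I*sqrt(7)/2) = -557052 + (422473/2 + 1687*I*sqrt(7)/2) = -691631/2 + 1687*I*sqrt(7)/2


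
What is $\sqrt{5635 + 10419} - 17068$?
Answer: $-17068 + \sqrt{16054} \approx -16941.0$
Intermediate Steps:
$\sqrt{5635 + 10419} - 17068 = \sqrt{16054} - 17068 = -17068 + \sqrt{16054}$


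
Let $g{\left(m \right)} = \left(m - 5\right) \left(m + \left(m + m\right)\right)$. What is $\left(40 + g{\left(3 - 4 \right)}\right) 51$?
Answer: $2958$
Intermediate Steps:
$g{\left(m \right)} = 3 m \left(-5 + m\right)$ ($g{\left(m \right)} = \left(-5 + m\right) \left(m + 2 m\right) = \left(-5 + m\right) 3 m = 3 m \left(-5 + m\right)$)
$\left(40 + g{\left(3 - 4 \right)}\right) 51 = \left(40 + 3 \left(3 - 4\right) \left(-5 + \left(3 - 4\right)\right)\right) 51 = \left(40 + 3 \left(-1\right) \left(-5 - 1\right)\right) 51 = \left(40 + 3 \left(-1\right) \left(-6\right)\right) 51 = \left(40 + 18\right) 51 = 58 \cdot 51 = 2958$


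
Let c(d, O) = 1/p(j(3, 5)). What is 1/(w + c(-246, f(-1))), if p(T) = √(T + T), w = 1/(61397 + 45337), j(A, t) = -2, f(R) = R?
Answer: 53367/1424018345 + 2848036689*I/1424018345 ≈ 3.7476e-5 + 2.0*I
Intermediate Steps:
w = 1/106734 ≈ 9.3691e-6
p(T) = √2*√T (p(T) = √(2*T) = √2*√T)
c(d, O) = -I/2 (c(d, O) = 1/(√2*√(-2)) = 1/(√2*(I*√2)) = 1/(2*I) = -I/2)
1/(w + c(-246, f(-1))) = 1/(1/106734 - I/2) = 5696073378*(1/106734 + I/2)/1424018345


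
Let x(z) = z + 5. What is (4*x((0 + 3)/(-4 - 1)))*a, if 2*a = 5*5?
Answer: 220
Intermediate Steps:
a = 25/2 (a = (5*5)/2 = (½)*25 = 25/2 ≈ 12.500)
x(z) = 5 + z
(4*x((0 + 3)/(-4 - 1)))*a = (4*(5 + (0 + 3)/(-4 - 1)))*(25/2) = (4*(5 + 3/(-5)))*(25/2) = (4*(5 + 3*(-⅕)))*(25/2) = (4*(5 - ⅗))*(25/2) = (4*(22/5))*(25/2) = (88/5)*(25/2) = 220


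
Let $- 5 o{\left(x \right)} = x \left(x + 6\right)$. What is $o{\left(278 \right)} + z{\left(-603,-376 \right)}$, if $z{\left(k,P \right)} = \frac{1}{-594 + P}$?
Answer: $- \frac{15316689}{970} \approx -15790.0$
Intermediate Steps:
$o{\left(x \right)} = - \frac{x \left(6 + x\right)}{5}$ ($o{\left(x \right)} = - \frac{x \left(x + 6\right)}{5} = - \frac{x \left(6 + x\right)}{5}$)
$o{\left(278 \right)} + z{\left(-603,-376 \right)} = \left(- \frac{1}{5}\right) 278 \left(6 + 278\right) + \frac{1}{-594 - 376} = \left(- \frac{1}{5}\right) 278 \cdot 284 + \frac{1}{-970} = - \frac{78952}{5} - \frac{1}{970} = - \frac{15316689}{970}$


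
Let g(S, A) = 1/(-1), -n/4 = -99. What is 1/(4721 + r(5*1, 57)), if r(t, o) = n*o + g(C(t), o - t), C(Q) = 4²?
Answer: 1/27292 ≈ 3.6641e-5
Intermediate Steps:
n = 396 (n = -4*(-99) = 396)
C(Q) = 16
g(S, A) = -1 (g(S, A) = 1*(-1) = -1)
r(t, o) = -1 + 396*o (r(t, o) = 396*o - 1 = -1 + 396*o)
1/(4721 + r(5*1, 57)) = 1/(4721 + (-1 + 396*57)) = 1/(4721 + (-1 + 22572)) = 1/(4721 + 22571) = 1/27292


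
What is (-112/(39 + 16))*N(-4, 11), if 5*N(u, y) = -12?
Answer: 1344/275 ≈ 4.8873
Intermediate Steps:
N(u, y) = -12/5 (N(u, y) = (⅕)*(-12) = -12/5)
(-112/(39 + 16))*N(-4, 11) = (-112/(39 + 16))*(-12/5) = (-112/55)*(-12/5) = ((1/55)*(-112))*(-12/5) = -112/55*(-12/5) = 1344/275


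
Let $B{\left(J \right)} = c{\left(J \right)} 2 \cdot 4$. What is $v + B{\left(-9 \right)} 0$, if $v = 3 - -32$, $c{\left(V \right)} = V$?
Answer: $35$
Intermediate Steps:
$v = 35$ ($v = 3 + 32 = 35$)
$B{\left(J \right)} = 8 J$ ($B{\left(J \right)} = J 2 \cdot 4 = J 8 = 8 J$)
$v + B{\left(-9 \right)} 0 = 35 + 8 \left(-9\right) 0 = 35 - 0 = 35 + 0 = 35$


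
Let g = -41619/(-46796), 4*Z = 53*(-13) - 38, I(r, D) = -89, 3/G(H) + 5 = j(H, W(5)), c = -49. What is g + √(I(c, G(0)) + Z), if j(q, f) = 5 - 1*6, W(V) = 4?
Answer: 41619/46796 + 19*I*√3/2 ≈ 0.88937 + 16.454*I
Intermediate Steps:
j(q, f) = -1 (j(q, f) = 5 - 6 = -1)
G(H) = -½ (G(H) = 3/(-5 - 1) = 3/(-6) = 3*(-⅙) = -½)
Z = -727/4 (Z = (53*(-13) - 38)/4 = (-689 - 38)/4 = (¼)*(-727) = -727/4 ≈ -181.75)
g = 41619/46796 (g = -41619*(-1/46796) = 41619/46796 ≈ 0.88937)
g + √(I(c, G(0)) + Z) = 41619/46796 + √(-89 - 727/4) = 41619/46796 + √(-1083/4) = 41619/46796 + 19*I*√3/2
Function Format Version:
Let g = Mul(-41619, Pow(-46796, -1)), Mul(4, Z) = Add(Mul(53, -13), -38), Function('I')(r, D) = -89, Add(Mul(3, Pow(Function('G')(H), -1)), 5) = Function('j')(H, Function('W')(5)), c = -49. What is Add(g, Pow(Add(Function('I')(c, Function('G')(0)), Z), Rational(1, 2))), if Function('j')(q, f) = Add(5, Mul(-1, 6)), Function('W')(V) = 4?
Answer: Add(Rational(41619, 46796), Mul(Rational(19, 2), I, Pow(3, Rational(1, 2)))) ≈ Add(0.88937, Mul(16.454, I))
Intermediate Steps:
Function('j')(q, f) = -1 (Function('j')(q, f) = Add(5, -6) = -1)
Function('G')(H) = Rational(-1, 2) (Function('G')(H) = Mul(3, Pow(Add(-5, -1), -1)) = Mul(3, Pow(-6, -1)) = Mul(3, Rational(-1, 6)) = Rational(-1, 2))
Z = Rational(-727, 4) (Z = Mul(Rational(1, 4), Add(Mul(53, -13), -38)) = Mul(Rational(1, 4), Add(-689, -38)) = Mul(Rational(1, 4), -727) = Rational(-727, 4) ≈ -181.75)
g = Rational(41619, 46796) (g = Mul(-41619, Rational(-1, 46796)) = Rational(41619, 46796) ≈ 0.88937)
Add(g, Pow(Add(Function('I')(c, Function('G')(0)), Z), Rational(1, 2))) = Add(Rational(41619, 46796), Pow(Add(-89, Rational(-727, 4)), Rational(1, 2))) = Add(Rational(41619, 46796), Pow(Rational(-1083, 4), Rational(1, 2))) = Add(Rational(41619, 46796), Mul(Rational(19, 2), I, Pow(3, Rational(1, 2))))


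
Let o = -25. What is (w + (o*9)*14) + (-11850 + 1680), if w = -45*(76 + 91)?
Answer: -20835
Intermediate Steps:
w = -7515 (w = -45*167 = -7515)
(w + (o*9)*14) + (-11850 + 1680) = (-7515 - 25*9*14) + (-11850 + 1680) = (-7515 - 225*14) - 10170 = (-7515 - 3150) - 10170 = -10665 - 10170 = -20835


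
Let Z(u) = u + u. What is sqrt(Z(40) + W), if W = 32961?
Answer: sqrt(33041) ≈ 181.77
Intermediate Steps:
Z(u) = 2*u
sqrt(Z(40) + W) = sqrt(2*40 + 32961) = sqrt(80 + 32961) = sqrt(33041)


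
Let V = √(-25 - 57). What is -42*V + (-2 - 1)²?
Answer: 9 - 42*I*√82 ≈ 9.0 - 380.33*I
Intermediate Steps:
V = I*√82 (V = √(-82) = I*√82 ≈ 9.0554*I)
-42*V + (-2 - 1)² = -42*I*√82 + (-2 - 1)² = -42*I*√82 + (-3)² = -42*I*√82 + 9 = 9 - 42*I*√82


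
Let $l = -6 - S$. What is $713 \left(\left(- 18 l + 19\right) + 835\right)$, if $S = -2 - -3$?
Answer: $698740$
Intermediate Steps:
$S = 1$ ($S = -2 + 3 = 1$)
$l = -7$ ($l = -6 - 1 = -7$)
$713 \left(\left(- 18 l + 19\right) + 835\right) = 713 \left(\left(\left(-18\right) \left(-7\right) + 19\right) + 835\right) = 713 \left(\left(126 + 19\right) + 835\right) = 713 \left(145 + 835\right) = 713 \cdot 980 = 698740$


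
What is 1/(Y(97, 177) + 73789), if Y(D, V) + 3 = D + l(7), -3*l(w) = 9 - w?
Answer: 3/221647 ≈ 1.3535e-5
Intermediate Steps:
l(w) = -3 + w/3 (l(w) = -(9 - w)/3 = -3 + w/3)
Y(D, V) = -11/3 + D (Y(D, V) = -3 + (D + (-3 + (⅓)*7)) = -3 + (D + (-3 + 7/3)) = -3 + (D - ⅔) = -3 + (-⅔ + D) = -11/3 + D)
1/(Y(97, 177) + 73789) = 1/((-11/3 + 97) + 73789) = 1/(280/3 + 73789) = 1/(221647/3) = 3/221647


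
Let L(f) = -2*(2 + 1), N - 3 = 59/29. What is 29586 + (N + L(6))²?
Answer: 24882610/841 ≈ 29587.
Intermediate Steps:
N = 146/29 (N = 3 + 59/29 = 146/29 ≈ 5.0345)
L(f) = -6 (L(f) = -2*3 = -6)
29586 + (N + L(6))² = 29586 + (146/29 - 6)² = 29586 + (-28/29)² = 29586 + 784/841 = 24882610/841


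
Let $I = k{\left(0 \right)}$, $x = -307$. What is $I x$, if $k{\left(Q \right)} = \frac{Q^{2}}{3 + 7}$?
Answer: $0$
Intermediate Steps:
$k{\left(Q \right)} = \frac{Q^{2}}{10}$
$I = 0$ ($I = \frac{0^{2}}{10} = \frac{1}{10} \cdot 0 = 0$)
$I x = 0 \left(-307\right) = 0$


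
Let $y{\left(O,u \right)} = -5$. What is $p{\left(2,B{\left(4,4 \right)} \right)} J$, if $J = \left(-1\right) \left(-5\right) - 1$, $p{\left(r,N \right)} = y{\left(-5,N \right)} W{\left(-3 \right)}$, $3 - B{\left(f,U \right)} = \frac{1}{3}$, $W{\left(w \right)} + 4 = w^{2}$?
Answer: $-100$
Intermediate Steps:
$W{\left(w \right)} = -4 + w^{2}$
$B{\left(f,U \right)} = \frac{8}{3}$ ($B{\left(f,U \right)} = 3 - \frac{1}{3} = \frac{8}{3}$)
$p{\left(r,N \right)} = -25$ ($p{\left(r,N \right)} = - 5 \left(-4 + \left(-3\right)^{2}\right) = - 5 \left(-4 + 9\right) = \left(-5\right) 5 = -25$)
$J = 4$ ($J = 5 - 1 = 4$)
$p{\left(2,B{\left(4,4 \right)} \right)} J = \left(-25\right) 4 = -100$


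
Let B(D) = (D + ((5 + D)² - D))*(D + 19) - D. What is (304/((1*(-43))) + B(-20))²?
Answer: 83156161/1849 ≈ 44974.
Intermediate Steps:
B(D) = -D + (5 + D)²*(19 + D) (B(D) = (5 + D)²*(19 + D) - D = -D + (5 + D)²*(19 + D))
(304/((1*(-43))) + B(-20))² = (304/((1*(-43))) + (475 + (-20)³ + 29*(-20)² + 214*(-20)))² = (304/(-43) + (475 - 8000 + 29*400 - 4280))² = (304*(-1/43) + (475 - 8000 + 11600 - 4280))² = (-304/43 - 205)² = (-9119/43)² = 83156161/1849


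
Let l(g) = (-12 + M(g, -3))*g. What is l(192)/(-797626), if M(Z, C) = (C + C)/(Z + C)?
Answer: 24256/8375073 ≈ 0.0028962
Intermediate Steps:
M(Z, C) = 2*C/(C + Z) (M(Z, C) = (2*C)/(C + Z) = 2*C/(C + Z))
l(g) = g*(-12 - 6/(-3 + g)) (l(g) = (-12 + 2*(-3)/(-3 + g))*g = (-12 - 6/(-3 + g))*g = g*(-12 - 6/(-3 + g)))
l(192)/(-797626) = (6*192*(5 - 2*192)/(-3 + 192))/(-797626) = (6*192*(5 - 384)/189)*(-1/797626) = (6*192*(1/189)*(-379))*(-1/797626) = -48512/21*(-1/797626) = 24256/8375073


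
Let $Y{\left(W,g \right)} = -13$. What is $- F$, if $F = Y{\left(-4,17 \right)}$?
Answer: $13$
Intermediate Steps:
$F = -13$
$- F = \left(-1\right) \left(-13\right) = 13$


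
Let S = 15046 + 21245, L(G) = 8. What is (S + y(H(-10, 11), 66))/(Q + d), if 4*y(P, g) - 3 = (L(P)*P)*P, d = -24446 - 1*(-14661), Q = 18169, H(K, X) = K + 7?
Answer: 145239/33536 ≈ 4.3308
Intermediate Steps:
H(K, X) = 7 + K
S = 36291
d = -9785 (d = -24446 + 14661 = -9785)
y(P, g) = ¾ + 2*P² (y(P, g) = ¾ + ((8*P)*P)/4 = ¾ + (8*P²)/4 = ¾ + 2*P²)
(S + y(H(-10, 11), 66))/(Q + d) = (36291 + (¾ + 2*(7 - 10)²))/(18169 - 9785) = (36291 + (¾ + 2*(-3)²))/8384 = (36291 + (¾ + 2*9))*(1/8384) = (36291 + (¾ + 18))*(1/8384) = (36291 + 75/4)*(1/8384) = (145239/4)*(1/8384) = 145239/33536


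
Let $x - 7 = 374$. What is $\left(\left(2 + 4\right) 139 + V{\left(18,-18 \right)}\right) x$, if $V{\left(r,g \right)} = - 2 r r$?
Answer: $70866$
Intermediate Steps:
$x = 381$ ($x = 7 + 374 = 381$)
$V{\left(r,g \right)} = - 2 r^{2}$
$\left(\left(2 + 4\right) 139 + V{\left(18,-18 \right)}\right) x = \left(\left(2 + 4\right) 139 - 2 \cdot 18^{2}\right) 381 = \left(6 \cdot 139 - 648\right) 381 = \left(834 - 648\right) 381 = 186 \cdot 381 = 70866$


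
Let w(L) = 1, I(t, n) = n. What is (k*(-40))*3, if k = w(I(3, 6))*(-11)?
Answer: 1320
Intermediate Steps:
k = -11 (k = 1*(-11) = -11)
(k*(-40))*3 = -11*(-40)*3 = 440*3 = 1320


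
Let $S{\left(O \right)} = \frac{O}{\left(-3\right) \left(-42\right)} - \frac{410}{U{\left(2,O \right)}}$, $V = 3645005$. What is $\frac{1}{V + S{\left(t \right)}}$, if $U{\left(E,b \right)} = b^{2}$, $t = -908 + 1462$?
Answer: $\frac{9667854}{35239418664221} \approx 2.7435 \cdot 10^{-7}$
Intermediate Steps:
$t = 554$
$S{\left(O \right)} = - \frac{410}{O^{2}} + \frac{O}{126}$ ($S{\left(O \right)} = \frac{O}{\left(-3\right) \left(-42\right)} - \frac{410}{O^{2}} = \frac{O}{126} - \frac{410}{O^{2}} = - \frac{410}{O^{2}} + \frac{O}{126}$)
$\frac{1}{V + S{\left(t \right)}} = \frac{1}{3645005 + \left(- \frac{410}{306916} + \frac{1}{126} \cdot 554\right)} = \frac{1}{3645005 + \left(\left(-410\right) \frac{1}{306916} + \frac{277}{63}\right)} = \frac{1}{3645005 + \left(- \frac{205}{153458} + \frac{277}{63}\right)} = \frac{1}{3645005 + \frac{42494951}{9667854}} = \frac{1}{\frac{35239418664221}{9667854}} = \frac{9667854}{35239418664221}$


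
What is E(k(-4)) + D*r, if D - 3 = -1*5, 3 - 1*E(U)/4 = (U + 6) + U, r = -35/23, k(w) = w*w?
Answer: -3150/23 ≈ -136.96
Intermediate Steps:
k(w) = w²
r = -35/23 (r = -35*1/23 = -35/23 ≈ -1.5217)
E(U) = -12 - 8*U (E(U) = 12 - 4*((U + 6) + U) = 12 - 4*((6 + U) + U) = 12 - 4*(6 + 2*U) = 12 + (-24 - 8*U) = -12 - 8*U)
D = -2 (D = 3 - 1*5 = 3 - 5 = -2)
E(k(-4)) + D*r = (-12 - 8*(-4)²) - 2*(-35/23) = (-12 - 8*16) + 70/23 = (-12 - 128) + 70/23 = -140 + 70/23 = -3150/23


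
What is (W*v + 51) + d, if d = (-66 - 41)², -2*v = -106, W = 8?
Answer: 11924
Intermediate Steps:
v = 53 (v = -½*(-106) = 53)
d = 11449 (d = (-107)² = 11449)
(W*v + 51) + d = (8*53 + 51) + 11449 = (424 + 51) + 11449 = 475 + 11449 = 11924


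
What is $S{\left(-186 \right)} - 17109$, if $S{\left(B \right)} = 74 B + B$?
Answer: $-31059$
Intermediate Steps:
$S{\left(B \right)} = 75 B$
$S{\left(-186 \right)} - 17109 = 75 \left(-186\right) - 17109 = -13950 - 17109 = -31059$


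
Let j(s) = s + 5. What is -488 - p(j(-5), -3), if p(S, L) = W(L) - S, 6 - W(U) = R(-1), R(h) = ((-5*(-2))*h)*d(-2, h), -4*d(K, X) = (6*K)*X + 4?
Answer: -454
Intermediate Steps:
d(K, X) = -1 - 3*K*X/2 (d(K, X) = -((6*K)*X + 4)/4 = -(6*K*X + 4)/4 = -(4 + 6*K*X)/4 = -1 - 3*K*X/2)
j(s) = 5 + s
R(h) = 10*h*(-1 + 3*h) (R(h) = ((-5*(-2))*h)*(-1 - 3/2*(-2)*h) = (10*h)*(-1 + 3*h) = 10*h*(-1 + 3*h))
W(U) = -34 (W(U) = 6 - 10*(-1)*(-1 + 3*(-1)) = 6 - 10*(-1)*(-1 - 3) = 6 - 10*(-1)*(-4) = 6 - 1*40 = 6 - 40 = -34)
p(S, L) = -34 - S
-488 - p(j(-5), -3) = -488 - (-34 - (5 - 5)) = -488 - (-34 - 1*0) = -488 - (-34 + 0) = -488 - 1*(-34) = -488 + 34 = -454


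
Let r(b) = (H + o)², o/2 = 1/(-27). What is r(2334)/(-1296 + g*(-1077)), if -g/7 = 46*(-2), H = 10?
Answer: -17956/126642609 ≈ -0.00014178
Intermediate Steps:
o = -2/27 (o = 2/(-27) = 2*(-1/27) = -2/27 ≈ -0.074074)
g = 644 (g = -322*(-2) = -7*(-92) = 644)
r(b) = 71824/729 (r(b) = (10 - 2/27)² = (268/27)² = 71824/729)
r(2334)/(-1296 + g*(-1077)) = 71824/(729*(-1296 + 644*(-1077))) = 71824/(729*(-1296 - 693588)) = (71824/729)/(-694884) = (71824/729)*(-1/694884) = -17956/126642609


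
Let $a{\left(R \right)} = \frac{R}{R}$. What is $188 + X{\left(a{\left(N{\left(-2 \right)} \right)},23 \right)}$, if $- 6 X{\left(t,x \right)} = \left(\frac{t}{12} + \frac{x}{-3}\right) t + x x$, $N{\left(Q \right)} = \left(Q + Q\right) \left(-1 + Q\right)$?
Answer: $\frac{7279}{72} \approx 101.1$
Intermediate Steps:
$N{\left(Q \right)} = 2 Q \left(-1 + Q\right)$
$a{\left(R \right)} = 1$
$X{\left(t,x \right)} = - \frac{x^{2}}{6} - \frac{t \left(- \frac{x}{3} + \frac{t}{12}\right)}{6}$ ($X{\left(t,x \right)} = - \frac{\left(\frac{t}{12} + \frac{x}{-3}\right) t + x x}{6} = - \frac{\left(t \frac{1}{12} + x \left(- \frac{1}{3}\right)\right) t + x^{2}}{6} = - \frac{\left(\frac{t}{12} - \frac{x}{3}\right) t + x^{2}}{6} = - \frac{\left(- \frac{x}{3} + \frac{t}{12}\right) t + x^{2}}{6} = - \frac{t \left(- \frac{x}{3} + \frac{t}{12}\right) + x^{2}}{6} = - \frac{x^{2} + t \left(- \frac{x}{3} + \frac{t}{12}\right)}{6} = - \frac{x^{2}}{6} - \frac{t \left(- \frac{x}{3} + \frac{t}{12}\right)}{6}$)
$188 + X{\left(a{\left(N{\left(-2 \right)} \right)},23 \right)} = 188 - \left(- \frac{23}{18} + \frac{1}{72} + \frac{529}{6}\right) = 188 - \frac{6257}{72} = \frac{7279}{72}$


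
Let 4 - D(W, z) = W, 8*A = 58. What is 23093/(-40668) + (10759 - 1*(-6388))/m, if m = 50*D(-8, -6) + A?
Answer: 2733243887/98782572 ≈ 27.669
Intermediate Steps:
A = 29/4 (A = (⅛)*58 = 29/4 ≈ 7.2500)
D(W, z) = 4 - W
m = 2429/4 (m = 50*(4 - 1*(-8)) + 29/4 = 50*(4 + 8) + 29/4 = 50*12 + 29/4 = 600 + 29/4 = 2429/4 ≈ 607.25)
23093/(-40668) + (10759 - 1*(-6388))/m = 23093/(-40668) + (10759 - 1*(-6388))/(2429/4) = 23093*(-1/40668) + (10759 + 6388)*(4/2429) = -23093/40668 + 17147*(4/2429) = -23093/40668 + 68588/2429 = 2733243887/98782572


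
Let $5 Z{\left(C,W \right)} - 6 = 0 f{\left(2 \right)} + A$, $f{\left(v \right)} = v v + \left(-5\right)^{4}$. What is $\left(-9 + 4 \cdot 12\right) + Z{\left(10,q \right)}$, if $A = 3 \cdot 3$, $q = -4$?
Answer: $42$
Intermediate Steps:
$f{\left(v \right)} = 625 + v^{2}$ ($f{\left(v \right)} = v^{2} + 625 = 625 + v^{2}$)
$A = 9$
$Z{\left(C,W \right)} = 3$ ($Z{\left(C,W \right)} = \frac{6}{5} + \frac{0 \left(625 + 2^{2}\right) + 9}{5} = \frac{6}{5} + \frac{0 \left(625 + 4\right) + 9}{5} = \frac{6}{5} + \frac{0 \cdot 629 + 9}{5} = \frac{6}{5} + \frac{0 + 9}{5} = \frac{6}{5} + \frac{1}{5} \cdot 9 = \frac{6}{5} + \frac{9}{5} = 3$)
$\left(-9 + 4 \cdot 12\right) + Z{\left(10,q \right)} = \left(-9 + 4 \cdot 12\right) + 3 = \left(-9 + 48\right) + 3 = 39 + 3 = 42$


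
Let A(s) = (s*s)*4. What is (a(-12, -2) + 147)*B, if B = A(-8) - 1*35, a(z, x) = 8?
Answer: 34255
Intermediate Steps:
A(s) = 4*s**2 (A(s) = s**2*4 = 4*s**2)
B = 221 (B = 4*(-8)**2 - 1*35 = 4*64 - 35 = 256 - 35 = 221)
(a(-12, -2) + 147)*B = (8 + 147)*221 = 155*221 = 34255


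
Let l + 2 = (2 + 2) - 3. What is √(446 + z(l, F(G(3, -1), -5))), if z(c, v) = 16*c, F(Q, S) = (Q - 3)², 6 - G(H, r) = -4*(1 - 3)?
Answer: √430 ≈ 20.736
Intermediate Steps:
G(H, r) = -2 (G(H, r) = 6 - (-4)*(1 - 3) = 6 - (-4)*(-2) = 6 - 1*8 = 6 - 8 = -2)
F(Q, S) = (-3 + Q)²
l = -1 (l = -2 + ((2 + 2) - 3) = -2 + (4 - 3) = -2 + 1 = -1)
√(446 + z(l, F(G(3, -1), -5))) = √(446 + 16*(-1)) = √(446 - 16) = √430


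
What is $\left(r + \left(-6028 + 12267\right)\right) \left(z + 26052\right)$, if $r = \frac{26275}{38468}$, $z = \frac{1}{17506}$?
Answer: $\frac{109468742897185751}{673420808} \approx 1.6256 \cdot 10^{8}$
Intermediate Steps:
$z = \frac{1}{17506} \approx 5.7123 \cdot 10^{-5}$
$r = \frac{26275}{38468}$ ($r = 26275 \cdot \frac{1}{38468} = \frac{26275}{38468} \approx 0.68303$)
$\left(r + \left(-6028 + 12267\right)\right) \left(z + 26052\right) = \left(\frac{26275}{38468} + \left(-6028 + 12267\right)\right) \left(\frac{1}{17506} + 26052\right) = \left(\frac{26275}{38468} + 6239\right) \frac{456066313}{17506} = \frac{240028127}{38468} \cdot \frac{456066313}{17506} = \frac{109468742897185751}{673420808}$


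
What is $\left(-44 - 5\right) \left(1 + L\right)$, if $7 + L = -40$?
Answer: $2254$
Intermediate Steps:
$L = -47$ ($L = -7 - 40 = -47$)
$\left(-44 - 5\right) \left(1 + L\right) = \left(-44 - 5\right) \left(1 - 47\right) = \left(-44 - 5\right) \left(-46\right) = \left(-49\right) \left(-46\right) = 2254$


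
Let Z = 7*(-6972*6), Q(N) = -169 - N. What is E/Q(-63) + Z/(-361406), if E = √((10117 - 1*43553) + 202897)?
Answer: 146412/180703 - 3*√18829/106 ≈ -3.0733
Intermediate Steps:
E = 3*√18829 (E = √((10117 - 43553) + 202897) = √(-33436 + 202897) = √169461 = 3*√18829 ≈ 411.66)
Z = -292824 (Z = 7*(-41832) = -292824)
E/Q(-63) + Z/(-361406) = (3*√18829)/(-169 - 1*(-63)) - 292824/(-361406) = (3*√18829)/(-169 + 63) - 292824*(-1/361406) = (3*√18829)/(-106) + 146412/180703 = (3*√18829)*(-1/106) + 146412/180703 = -3*√18829/106 + 146412/180703 = 146412/180703 - 3*√18829/106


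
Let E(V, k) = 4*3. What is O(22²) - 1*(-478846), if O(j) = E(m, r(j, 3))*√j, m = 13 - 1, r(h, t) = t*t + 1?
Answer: 479110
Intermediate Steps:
r(h, t) = 1 + t² (r(h, t) = t² + 1 = 1 + t²)
m = 12
E(V, k) = 12
O(j) = 12*√j
O(22²) - 1*(-478846) = 12*√(22²) - 1*(-478846) = 12*√484 + 478846 = 12*22 + 478846 = 264 + 478846 = 479110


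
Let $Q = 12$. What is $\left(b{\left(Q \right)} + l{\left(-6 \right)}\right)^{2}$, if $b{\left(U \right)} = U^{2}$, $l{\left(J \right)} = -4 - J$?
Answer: $21316$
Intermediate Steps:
$\left(b{\left(Q \right)} + l{\left(-6 \right)}\right)^{2} = \left(12^{2} - -2\right)^{2} = \left(144 + \left(-4 + 6\right)\right)^{2} = \left(144 + 2\right)^{2} = 146^{2} = 21316$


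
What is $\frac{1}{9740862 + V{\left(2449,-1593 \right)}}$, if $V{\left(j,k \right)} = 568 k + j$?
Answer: $\frac{1}{8838487} \approx 1.1314 \cdot 10^{-7}$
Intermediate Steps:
$V{\left(j,k \right)} = j + 568 k$
$\frac{1}{9740862 + V{\left(2449,-1593 \right)}} = \frac{1}{9740862 + \left(2449 + 568 \left(-1593\right)\right)} = \frac{1}{9740862 + \left(2449 - 904824\right)} = \frac{1}{9740862 - 902375} = \frac{1}{8838487}$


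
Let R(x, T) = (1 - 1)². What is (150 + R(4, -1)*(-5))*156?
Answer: 23400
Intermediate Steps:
R(x, T) = 0 (R(x, T) = 0² = 0)
(150 + R(4, -1)*(-5))*156 = (150 + 0*(-5))*156 = (150 + 0)*156 = 150*156 = 23400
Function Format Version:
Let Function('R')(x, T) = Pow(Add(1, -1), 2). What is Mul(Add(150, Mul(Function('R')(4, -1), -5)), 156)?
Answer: 23400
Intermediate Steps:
Function('R')(x, T) = 0 (Function('R')(x, T) = Pow(0, 2) = 0)
Mul(Add(150, Mul(Function('R')(4, -1), -5)), 156) = Mul(Add(150, Mul(0, -5)), 156) = Mul(Add(150, 0), 156) = Mul(150, 156) = 23400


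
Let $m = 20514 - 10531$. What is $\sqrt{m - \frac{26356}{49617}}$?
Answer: $\frac{\sqrt{2730589754515}}{16539} \approx 99.912$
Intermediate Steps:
$m = 9983$ ($m = 20514 - 10531 = 9983$)
$\sqrt{m - \frac{26356}{49617}} = \sqrt{9983 - \frac{26356}{49617}} = \sqrt{\frac{495300155}{49617}} = \frac{\sqrt{2730589754515}}{16539}$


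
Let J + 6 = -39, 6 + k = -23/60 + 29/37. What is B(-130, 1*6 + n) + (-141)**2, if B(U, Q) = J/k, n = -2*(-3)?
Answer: 247240611/12431 ≈ 19889.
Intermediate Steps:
n = 6
k = -12431/2220 (k = -6 + (-23/60 + 29/37) = -6 + 889/2220 = -12431/2220 ≈ -5.5995)
J = -45 (J = -6 - 39 = -45)
B(U, Q) = 99900/12431 (B(U, Q) = -45/(-12431/2220) = -45*(-2220/12431) = 99900/12431)
B(-130, 1*6 + n) + (-141)**2 = 99900/12431 + (-141)**2 = 99900/12431 + 19881 = 247240611/12431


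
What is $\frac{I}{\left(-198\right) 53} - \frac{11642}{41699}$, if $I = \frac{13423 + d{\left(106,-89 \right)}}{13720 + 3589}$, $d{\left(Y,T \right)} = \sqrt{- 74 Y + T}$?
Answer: $- \frac{2115220126409}{7574233297554} - \frac{i \sqrt{7933}}{181640646} \approx -0.27927 - 4.9035 \cdot 10^{-7} i$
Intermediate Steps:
$d{\left(Y,T \right)} = \sqrt{T - 74 Y}$
$I = \frac{13423}{17309} + \frac{i \sqrt{7933}}{17309}$ ($I = \frac{13423 + \sqrt{-89 - 7844}}{13720 + 3589} = \frac{13423 + \sqrt{-89 - 7844}}{17309} = \left(13423 + \sqrt{-7933}\right) \frac{1}{17309} = \left(13423 + i \sqrt{7933}\right) \frac{1}{17309} = \frac{13423}{17309} + \frac{i \sqrt{7933}}{17309} \approx 0.77549 + 0.0051457 i$)
$\frac{I}{\left(-198\right) 53} - \frac{11642}{41699} = \frac{\frac{13423}{17309} + \frac{i \sqrt{7933}}{17309}}{\left(-198\right) 53} - \frac{11642}{41699} = \frac{\frac{13423}{17309} + \frac{i \sqrt{7933}}{17309}}{-10494} - \frac{11642}{41699} = \left(\frac{13423}{17309} + \frac{i \sqrt{7933}}{17309}\right) \left(- \frac{1}{10494}\right) - \frac{11642}{41699} = \left(- \frac{13423}{181640646} - \frac{i \sqrt{7933}}{181640646}\right) - \frac{11642}{41699} = - \frac{2115220126409}{7574233297554} - \frac{i \sqrt{7933}}{181640646}$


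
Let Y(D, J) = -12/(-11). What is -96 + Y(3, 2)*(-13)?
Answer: -1212/11 ≈ -110.18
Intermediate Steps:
Y(D, J) = 12/11 (Y(D, J) = -12*(-1/11) = 12/11)
-96 + Y(3, 2)*(-13) = -96 + (12/11)*(-13) = -96 - 156/11 = -1212/11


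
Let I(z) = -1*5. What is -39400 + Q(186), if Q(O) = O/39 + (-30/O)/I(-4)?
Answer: -15876265/403 ≈ -39395.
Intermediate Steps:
I(z) = -5
Q(O) = 6/O + O/39 (Q(O) = O/39 - 30/O/(-5) = O*(1/39) - 30/O*(-⅕) = O/39 + 6/O = 6/O + O/39)
-39400 + Q(186) = -39400 + (6/186 + (1/39)*186) = -39400 + (6*(1/186) + 62/13) = -39400 + (1/31 + 62/13) = -39400 + 1935/403 = -15876265/403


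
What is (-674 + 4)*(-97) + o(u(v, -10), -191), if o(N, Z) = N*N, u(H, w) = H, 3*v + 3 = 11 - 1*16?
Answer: 584974/9 ≈ 64997.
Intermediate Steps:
v = -8/3 (v = -1 + (11 - 1*16)/3 = -1 + (11 - 16)/3 = -1 + (⅓)*(-5) = -1 - 5/3 = -8/3 ≈ -2.6667)
o(N, Z) = N²
(-674 + 4)*(-97) + o(u(v, -10), -191) = (-674 + 4)*(-97) + (-8/3)² = -670*(-97) + 64/9 = 64990 + 64/9 = 584974/9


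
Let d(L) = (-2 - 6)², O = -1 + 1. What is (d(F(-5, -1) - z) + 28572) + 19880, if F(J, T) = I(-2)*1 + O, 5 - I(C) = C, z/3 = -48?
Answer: 48516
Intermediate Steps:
z = -144 (z = 3*(-48) = -144)
I(C) = 5 - C
O = 0
F(J, T) = 7 (F(J, T) = (5 - 1*(-2))*1 + 0 = (5 + 2)*1 + 0 = 7*1 + 0 = 7 + 0 = 7)
d(L) = 64 (d(L) = (-8)² = 64)
(d(F(-5, -1) - z) + 28572) + 19880 = (64 + 28572) + 19880 = 28636 + 19880 = 48516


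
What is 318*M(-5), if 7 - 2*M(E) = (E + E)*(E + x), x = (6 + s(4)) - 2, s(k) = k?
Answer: 5883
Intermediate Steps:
x = 8 (x = (6 + 4) - 2 = 10 - 2 = 8)
M(E) = 7/2 - E*(8 + E) (M(E) = 7/2 - (E + E)*(E + 8)/2 = 7/2 - 2*E*(8 + E)/2 = 7/2 - E*(8 + E))
318*M(-5) = 318*(7/2 - 1*(-5)² - 8*(-5)) = 318*(7/2 - 1*25 + 40) = 318*(7/2 - 25 + 40) = 318*(37/2) = 5883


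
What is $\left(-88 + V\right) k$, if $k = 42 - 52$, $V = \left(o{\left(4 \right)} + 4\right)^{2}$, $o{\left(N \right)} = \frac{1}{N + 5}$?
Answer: $\frac{57590}{81} \approx 710.99$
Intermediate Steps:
$o{\left(N \right)} = \frac{1}{5 + N}$
$V = \frac{1369}{81}$ ($V = \left(\frac{1}{5 + 4} + 4\right)^{2} = \left(\frac{1}{9} + 4\right)^{2} = \left(\frac{37}{9}\right)^{2} = \frac{1369}{81} \approx 16.901$)
$k = -10$ ($k = 42 - 52 = -10$)
$\left(-88 + V\right) k = \left(-88 + \frac{1369}{81}\right) \left(-10\right) = \left(- \frac{5759}{81}\right) \left(-10\right) = \frac{57590}{81}$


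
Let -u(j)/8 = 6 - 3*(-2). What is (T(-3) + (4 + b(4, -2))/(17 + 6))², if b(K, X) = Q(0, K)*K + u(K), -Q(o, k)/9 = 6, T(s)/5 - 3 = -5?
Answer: 289444/529 ≈ 547.15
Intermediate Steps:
u(j) = -96 (u(j) = -8*(6 - 3*(-2)) = -8*(6 + 6) = -8*12 = -96)
T(s) = -10 (T(s) = 15 + 5*(-5) = 15 - 25 = -10)
Q(o, k) = -54 (Q(o, k) = -9*6 = -54)
b(K, X) = -96 - 54*K (b(K, X) = -54*K - 96 = -96 - 54*K)
(T(-3) + (4 + b(4, -2))/(17 + 6))² = (-10 + (4 + (-96 - 54*4))/(17 + 6))² = (-10 + (4 + (-96 - 216))/23)² = (-10 + (4 - 312)*(1/23))² = (-10 - 308*1/23)² = (-10 - 308/23)² = (-538/23)² = 289444/529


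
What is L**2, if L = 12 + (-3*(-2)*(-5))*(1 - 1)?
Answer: 144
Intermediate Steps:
L = 12 (L = 12 + (6*(-5))*0 = 12 - 30*0 = 12 + 0 = 12)
L**2 = 12**2 = 144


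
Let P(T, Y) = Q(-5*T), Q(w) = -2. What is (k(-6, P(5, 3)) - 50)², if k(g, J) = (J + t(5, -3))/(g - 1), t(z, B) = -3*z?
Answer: 110889/49 ≈ 2263.0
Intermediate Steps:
P(T, Y) = -2
k(g, J) = (-15 + J)/(-1 + g) (k(g, J) = (J - 3*5)/(g - 1) = (J - 15)/(-1 + g) = (-15 + J)/(-1 + g))
(k(-6, P(5, 3)) - 50)² = ((-15 - 2)/(-1 - 6) - 50)² = (-17/(-7) - 50)² = (-⅐*(-17) - 50)² = (17/7 - 50)² = (-333/7)² = 110889/49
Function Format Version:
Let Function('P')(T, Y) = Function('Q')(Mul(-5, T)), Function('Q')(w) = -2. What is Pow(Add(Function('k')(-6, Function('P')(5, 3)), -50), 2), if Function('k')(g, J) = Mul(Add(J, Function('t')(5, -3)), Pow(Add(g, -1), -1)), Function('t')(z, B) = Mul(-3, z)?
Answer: Rational(110889, 49) ≈ 2263.0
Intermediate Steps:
Function('P')(T, Y) = -2
Function('k')(g, J) = Mul(Pow(Add(-1, g), -1), Add(-15, J)) (Function('k')(g, J) = Mul(Add(J, Mul(-3, 5)), Pow(Add(g, -1), -1)) = Mul(Add(J, -15), Pow(Add(-1, g), -1)) = Mul(Add(-15, J), Pow(Add(-1, g), -1)) = Mul(Pow(Add(-1, g), -1), Add(-15, J)))
Pow(Add(Function('k')(-6, Function('P')(5, 3)), -50), 2) = Pow(Add(Mul(Pow(Add(-1, -6), -1), Add(-15, -2)), -50), 2) = Pow(Add(Mul(Pow(-7, -1), -17), -50), 2) = Pow(Add(Mul(Rational(-1, 7), -17), -50), 2) = Pow(Add(Rational(17, 7), -50), 2) = Pow(Rational(-333, 7), 2) = Rational(110889, 49)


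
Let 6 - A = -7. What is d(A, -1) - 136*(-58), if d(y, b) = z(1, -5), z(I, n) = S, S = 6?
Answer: 7894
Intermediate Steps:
A = 13 (A = 6 - 1*(-7) = 6 + 7 = 13)
z(I, n) = 6
d(y, b) = 6
d(A, -1) - 136*(-58) = 6 - 136*(-58) = 6 + 7888 = 7894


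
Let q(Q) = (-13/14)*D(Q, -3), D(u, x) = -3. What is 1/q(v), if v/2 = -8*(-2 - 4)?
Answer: 14/39 ≈ 0.35897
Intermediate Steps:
v = 96 (v = 2*(-8*(-2 - 4)) = 2*(-8*(-6)) = 2*48 = 96)
q(Q) = 39/14 (q(Q) = -13/14*(-3) = 39/14)
1/q(v) = 1/(39/14) = 14/39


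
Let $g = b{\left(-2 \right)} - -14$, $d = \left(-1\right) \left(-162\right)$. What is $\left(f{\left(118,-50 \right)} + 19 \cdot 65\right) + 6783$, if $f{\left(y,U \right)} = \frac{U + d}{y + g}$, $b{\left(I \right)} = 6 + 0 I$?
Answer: $\frac{553298}{69} \approx 8018.8$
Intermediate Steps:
$d = 162$
$b{\left(I \right)} = 6$ ($b{\left(I \right)} = 6 + 0 = 6$)
$g = 20$ ($g = 6 - -14 = 6 + 14 = 20$)
$f{\left(y,U \right)} = \frac{162 + U}{20 + y}$ ($f{\left(y,U \right)} = \frac{U + 162}{y + 20} = \frac{162 + U}{20 + y}$)
$\left(f{\left(118,-50 \right)} + 19 \cdot 65\right) + 6783 = \left(\frac{162 - 50}{20 + 118} + 19 \cdot 65\right) + 6783 = \left(\frac{1}{138} \cdot 112 + 1235\right) + 6783 = \left(\frac{56}{69} + 1235\right) + 6783 = \frac{85271}{69} + 6783 = \frac{553298}{69}$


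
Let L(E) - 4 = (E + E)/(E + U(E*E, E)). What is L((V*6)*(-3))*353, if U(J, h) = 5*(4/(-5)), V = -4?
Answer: 36712/17 ≈ 2159.5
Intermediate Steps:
U(J, h) = -4 (U(J, h) = 5*(4*(-⅕)) = 5*(-⅘) = -4)
L(E) = 4 + 2*E/(-4 + E) (L(E) = 4 + (E + E)/(E - 4) = 4 + (2*E)/(-4 + E) = 4 + 2*E/(-4 + E))
L((V*6)*(-3))*353 = (2*(-8 + 3*(-4*6*(-3)))/(-4 - 4*6*(-3)))*353 = (2*(-8 + 3*(-24*(-3)))/(-4 - 24*(-3)))*353 = (2*(-8 + 3*72)/(-4 + 72))*353 = (2*(-8 + 216)/68)*353 = (2*(1/68)*208)*353 = (104/17)*353 = 36712/17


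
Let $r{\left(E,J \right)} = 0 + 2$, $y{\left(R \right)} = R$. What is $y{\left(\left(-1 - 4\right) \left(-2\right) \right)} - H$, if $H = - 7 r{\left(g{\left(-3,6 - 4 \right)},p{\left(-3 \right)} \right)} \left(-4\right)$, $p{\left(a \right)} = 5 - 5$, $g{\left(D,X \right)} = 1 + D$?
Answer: $-46$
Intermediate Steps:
$p{\left(a \right)} = 0$ ($p{\left(a \right)} = 5 - 5 = 0$)
$r{\left(E,J \right)} = 2$
$H = 56$ ($H = \left(-7\right) 2 \left(-4\right) = \left(-14\right) \left(-4\right) = 56$)
$y{\left(\left(-1 - 4\right) \left(-2\right) \right)} - H = \left(-1 - 4\right) \left(-2\right) - 56 = \left(-5\right) \left(-2\right) - 56 = 10 - 56 = -46$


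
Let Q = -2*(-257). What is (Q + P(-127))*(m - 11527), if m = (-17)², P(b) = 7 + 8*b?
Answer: 5562810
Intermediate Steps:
m = 289
Q = 514
(Q + P(-127))*(m - 11527) = (514 + (7 + 8*(-127)))*(289 - 11527) = (514 + (7 - 1016))*(-11238) = (514 - 1009)*(-11238) = -495*(-11238) = 5562810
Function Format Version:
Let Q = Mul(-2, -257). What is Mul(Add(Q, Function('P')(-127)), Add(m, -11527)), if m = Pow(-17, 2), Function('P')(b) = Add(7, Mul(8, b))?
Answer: 5562810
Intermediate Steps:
m = 289
Q = 514
Mul(Add(Q, Function('P')(-127)), Add(m, -11527)) = Mul(Add(514, Add(7, Mul(8, -127))), Add(289, -11527)) = Mul(Add(514, Add(7, -1016)), -11238) = Mul(Add(514, -1009), -11238) = Mul(-495, -11238) = 5562810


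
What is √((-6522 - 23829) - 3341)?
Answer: 2*I*√8423 ≈ 183.55*I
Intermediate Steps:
√((-6522 - 23829) - 3341) = √(-30351 - 3341) = √(-33692) = 2*I*√8423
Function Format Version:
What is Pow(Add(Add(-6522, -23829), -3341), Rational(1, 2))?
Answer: Mul(2, I, Pow(8423, Rational(1, 2))) ≈ Mul(183.55, I)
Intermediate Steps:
Pow(Add(Add(-6522, -23829), -3341), Rational(1, 2)) = Pow(Add(-30351, -3341), Rational(1, 2)) = Pow(-33692, Rational(1, 2)) = Mul(2, I, Pow(8423, Rational(1, 2)))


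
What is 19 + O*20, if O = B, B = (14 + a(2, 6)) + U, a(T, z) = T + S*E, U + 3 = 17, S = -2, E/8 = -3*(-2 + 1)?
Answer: -341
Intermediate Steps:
E = 24 (E = 8*(-3*(-2 + 1)) = 8*(-3*(-1)) = 8*3 = 24)
U = 14 (U = -3 + 17 = 14)
a(T, z) = -48 + T (a(T, z) = T - 2*24 = T - 48 = -48 + T)
B = -18 (B = (14 + (-48 + 2)) + 14 = (14 - 46) + 14 = -32 + 14 = -18)
O = -18
19 + O*20 = 19 - 18*20 = 19 - 360 = -341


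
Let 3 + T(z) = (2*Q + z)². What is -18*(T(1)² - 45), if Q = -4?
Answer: -37278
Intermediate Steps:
T(z) = -3 + (-8 + z)² (T(z) = -3 + (2*(-4) + z)² = -3 + (-8 + z)²)
-18*(T(1)² - 45) = -18*((-3 + (-8 + 1)²)² - 45) = -18*((-3 + (-7)²)² - 45) = -18*((-3 + 49)² - 45) = -18*(46² - 45) = -18*(2116 - 45) = -18*2071 = -37278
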